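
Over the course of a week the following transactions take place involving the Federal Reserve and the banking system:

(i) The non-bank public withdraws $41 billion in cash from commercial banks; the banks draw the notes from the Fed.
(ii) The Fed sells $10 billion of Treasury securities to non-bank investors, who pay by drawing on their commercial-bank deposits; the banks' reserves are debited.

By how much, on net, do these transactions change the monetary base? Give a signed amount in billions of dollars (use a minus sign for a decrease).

Currency withdrawal $41 billion: just a shift between currency and reserves — both are base money → 0.
Asset sale (to non-banks) $10 billion: Fed balance sheet contracts → −$10B.
Net: 0 − 10 = -$10 billion.

-$10 billion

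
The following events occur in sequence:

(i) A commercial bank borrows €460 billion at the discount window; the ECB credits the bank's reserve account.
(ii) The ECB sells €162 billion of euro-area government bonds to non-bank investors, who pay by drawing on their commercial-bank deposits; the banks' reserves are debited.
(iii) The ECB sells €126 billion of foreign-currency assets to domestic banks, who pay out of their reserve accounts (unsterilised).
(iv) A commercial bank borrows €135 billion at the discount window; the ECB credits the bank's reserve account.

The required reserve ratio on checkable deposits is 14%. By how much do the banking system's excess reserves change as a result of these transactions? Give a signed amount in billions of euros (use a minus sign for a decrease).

Discount-window loan €460 billion: reserves +€460B, deposits 0.
Asset sale (to non-banks) €162 billion: reserves −€162B, deposits −€162B.
FX sale €126 billion: reserves −€126B, deposits 0.
Discount-window loan €135 billion: reserves +€135B, deposits 0.
Totals: Δreserves = +€307B, Δdeposits = −€162B.
Δrequired reserves = 14% × −€162B = −€22.68B.
Δexcess reserves = Δreserves − Δrequired = +€307B − (−€22.68B) = +€329.68 billion.

+€329.68 billion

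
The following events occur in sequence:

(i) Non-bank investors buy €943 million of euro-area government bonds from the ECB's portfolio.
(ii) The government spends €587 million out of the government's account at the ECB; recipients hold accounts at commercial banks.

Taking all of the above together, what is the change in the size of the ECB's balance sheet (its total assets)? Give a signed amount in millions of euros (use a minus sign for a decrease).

-€943 million

Asset sale (to non-banks) €943 million: an ECB asset is shed → −€943M.
Government spending €587 million: only the composition of liabilities changes → 0.
Net: −943 + 0 = -€943 million.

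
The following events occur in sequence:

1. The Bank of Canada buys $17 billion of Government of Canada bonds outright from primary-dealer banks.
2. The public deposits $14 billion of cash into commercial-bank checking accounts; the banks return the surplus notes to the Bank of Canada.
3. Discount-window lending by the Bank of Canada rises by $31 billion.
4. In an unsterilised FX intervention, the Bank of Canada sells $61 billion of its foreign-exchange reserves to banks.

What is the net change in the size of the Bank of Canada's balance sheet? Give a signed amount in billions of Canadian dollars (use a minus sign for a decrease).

-$13 billion

Bank of Canada balance sheet:
  Assets:      Securities +$17B, Loans to banks +$31B, Foreign assets −$61B
  Liabilities: Bank reserves +$1B, Currency in circulation −$14B
Change in total Bank of Canada assets = -$13 billion.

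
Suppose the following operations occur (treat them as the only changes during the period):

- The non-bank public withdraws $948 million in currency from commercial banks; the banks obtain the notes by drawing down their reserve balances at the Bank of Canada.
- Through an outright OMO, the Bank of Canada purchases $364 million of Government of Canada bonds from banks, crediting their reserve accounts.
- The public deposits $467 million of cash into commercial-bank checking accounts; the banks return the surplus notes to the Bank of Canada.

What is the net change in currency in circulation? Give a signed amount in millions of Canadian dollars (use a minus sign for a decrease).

+$481 million

Bank of Canada balance sheet:
  Assets:      Securities +$364M
  Liabilities: Bank reserves −$117M, Currency in circulation +$481M
Commercial banking system:
  Assets:      Reserves at CB −$117M, Securities −$364M
  Liabilities: Checkable deposits −$481M
So the change in currency in circulation is +$481 million.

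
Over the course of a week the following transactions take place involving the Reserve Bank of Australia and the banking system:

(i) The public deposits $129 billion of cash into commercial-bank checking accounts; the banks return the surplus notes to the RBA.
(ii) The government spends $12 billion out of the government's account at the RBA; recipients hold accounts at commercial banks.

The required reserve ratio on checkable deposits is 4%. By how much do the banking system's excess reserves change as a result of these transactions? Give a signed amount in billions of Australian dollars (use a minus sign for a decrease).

Currency deposit $129 billion: reserves +$129B, deposits +$129B.
Government spending $12 billion: reserves +$12B, deposits +$12B.
Totals: Δreserves = +$141B, Δdeposits = +$141B.
Δrequired reserves = 4% × +$141B = +$5.64B.
Δexcess reserves = Δreserves − Δrequired = +$141B − (+$5.64B) = +$135.36 billion.

+$135.36 billion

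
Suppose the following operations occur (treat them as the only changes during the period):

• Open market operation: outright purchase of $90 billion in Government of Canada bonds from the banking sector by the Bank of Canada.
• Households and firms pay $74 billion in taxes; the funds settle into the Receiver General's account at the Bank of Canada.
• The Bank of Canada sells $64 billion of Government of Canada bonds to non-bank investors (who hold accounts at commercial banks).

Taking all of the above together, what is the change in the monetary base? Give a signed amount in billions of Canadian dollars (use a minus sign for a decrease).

Bank of Canada balance sheet:
  Assets:      Securities +$26B
  Liabilities: Bank reserves −$48B, Government deposits +$74B
Commercial banking system:
  Assets:      Reserves at CB −$48B, Securities −$90B
  Liabilities: Checkable deposits −$138B
Monetary base = currency + reserves: 0 + (−$48B) = -$48 billion.

-$48 billion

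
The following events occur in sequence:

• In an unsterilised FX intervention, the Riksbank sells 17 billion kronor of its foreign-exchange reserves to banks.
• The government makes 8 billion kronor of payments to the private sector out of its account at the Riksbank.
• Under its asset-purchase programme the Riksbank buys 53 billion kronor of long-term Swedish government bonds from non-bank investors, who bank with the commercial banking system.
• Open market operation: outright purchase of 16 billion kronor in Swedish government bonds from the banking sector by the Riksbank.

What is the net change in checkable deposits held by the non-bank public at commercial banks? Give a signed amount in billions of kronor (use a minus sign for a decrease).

FX sale 17 billion kronor: the counterparty is a bank, so public deposits are unchanged → 0.
Government spending 8 billion kronor: non-bank counterparties' bank balances rise → +8B.
Asset purchase (from non-banks) 53 billion kronor: non-bank counterparties' bank balances rise → +53B.
OMO purchase (from banks) 16 billion kronor: the counterparty is a bank, so public deposits are unchanged → 0.
Net: 0 + 8 + 53 + 0 = +61 billion.

+61 billion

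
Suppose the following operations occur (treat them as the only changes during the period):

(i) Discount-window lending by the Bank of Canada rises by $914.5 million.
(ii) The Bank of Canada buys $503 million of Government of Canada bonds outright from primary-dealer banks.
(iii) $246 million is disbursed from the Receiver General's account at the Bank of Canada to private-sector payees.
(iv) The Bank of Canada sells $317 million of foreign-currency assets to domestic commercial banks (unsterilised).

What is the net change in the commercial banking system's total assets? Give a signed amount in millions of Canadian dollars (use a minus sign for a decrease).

Bank of Canada balance sheet:
  Assets:      Securities +$503M, Loans to banks +$914.5M, Foreign assets −$317M
  Liabilities: Bank reserves +$1346.5M, Government deposits −$246M
Commercial banking system:
  Assets:      Reserves at CB +$1346.5M, Securities −$503M, Foreign assets +$317M
  Liabilities: Checkable deposits +$246M, Borrowings from CB +$914.5M
Change in total bank assets = +$1160.5 million.

+$1160.5 million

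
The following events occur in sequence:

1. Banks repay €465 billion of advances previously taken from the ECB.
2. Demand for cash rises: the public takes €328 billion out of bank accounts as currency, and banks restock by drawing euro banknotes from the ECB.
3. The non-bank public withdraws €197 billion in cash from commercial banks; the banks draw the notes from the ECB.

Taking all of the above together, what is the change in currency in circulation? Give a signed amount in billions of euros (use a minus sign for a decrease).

+€525 billion

Discount-window repayment €465 billion: no currency enters or leaves circulation → 0.
Currency withdrawal €328 billion: notes leave the central bank → +€328B.
Currency withdrawal €197 billion: notes leave the central bank → +€197B.
Net: 0 + 328 + 197 = +€525 billion.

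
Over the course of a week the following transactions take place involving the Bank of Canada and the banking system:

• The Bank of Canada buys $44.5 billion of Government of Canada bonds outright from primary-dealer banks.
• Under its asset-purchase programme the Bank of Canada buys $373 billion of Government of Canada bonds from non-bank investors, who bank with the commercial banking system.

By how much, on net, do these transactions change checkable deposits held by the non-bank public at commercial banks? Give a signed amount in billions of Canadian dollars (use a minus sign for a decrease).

+$373 billion

OMO purchase (from banks) $44.5 billion: the counterparty is a bank, so public deposits are unchanged → 0.
Asset purchase (from non-banks) $373 billion: non-bank counterparties' bank balances rise → +$373B.
Net: 0 + 373 = +$373 billion.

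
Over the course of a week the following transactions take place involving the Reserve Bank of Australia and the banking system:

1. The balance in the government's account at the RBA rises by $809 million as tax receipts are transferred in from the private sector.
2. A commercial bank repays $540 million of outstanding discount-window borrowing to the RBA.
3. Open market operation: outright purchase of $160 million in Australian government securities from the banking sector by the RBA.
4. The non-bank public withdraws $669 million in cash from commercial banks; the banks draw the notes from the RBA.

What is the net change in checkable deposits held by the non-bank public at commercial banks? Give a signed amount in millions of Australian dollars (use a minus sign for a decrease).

-$1478 million

RBA balance sheet:
  Assets:      Securities +$160M, Loans to banks −$540M
  Liabilities: Bank reserves −$1858M, Currency in circulation +$669M, Government deposits +$809M
Commercial banking system:
  Assets:      Reserves at CB −$1858M, Securities −$160M
  Liabilities: Checkable deposits −$1478M, Borrowings from CB −$540M
So the change in checkable deposits held by the non-bank public at commercial banks is -$1478 million.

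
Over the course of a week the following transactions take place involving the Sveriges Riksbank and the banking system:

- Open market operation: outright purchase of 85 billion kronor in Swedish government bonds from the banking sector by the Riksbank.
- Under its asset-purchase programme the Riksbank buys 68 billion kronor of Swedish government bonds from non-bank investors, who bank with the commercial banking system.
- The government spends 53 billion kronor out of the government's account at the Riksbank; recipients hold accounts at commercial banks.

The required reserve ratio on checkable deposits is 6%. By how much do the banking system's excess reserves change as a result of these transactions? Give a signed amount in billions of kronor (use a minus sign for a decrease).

+198.74 billion

OMO purchase (from banks) 85 billion kronor: reserves +85B, deposits 0.
Asset purchase (from non-banks) 68 billion kronor: reserves +68B, deposits +68B.
Government spending 53 billion kronor: reserves +53B, deposits +53B.
Totals: Δreserves = +206B, Δdeposits = +121B.
Δrequired reserves = 6% × +121B = +7.26B.
Δexcess reserves = Δreserves − Δrequired = +206B − (+7.26B) = +198.74 billion.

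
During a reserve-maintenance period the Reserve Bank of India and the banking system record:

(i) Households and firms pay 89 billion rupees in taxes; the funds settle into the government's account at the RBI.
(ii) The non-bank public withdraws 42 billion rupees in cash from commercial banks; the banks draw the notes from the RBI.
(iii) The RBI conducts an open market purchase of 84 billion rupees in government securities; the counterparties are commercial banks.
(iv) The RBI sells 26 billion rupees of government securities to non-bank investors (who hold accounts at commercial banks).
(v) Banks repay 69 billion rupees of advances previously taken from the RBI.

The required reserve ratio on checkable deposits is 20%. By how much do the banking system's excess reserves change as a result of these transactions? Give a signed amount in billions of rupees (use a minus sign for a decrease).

Government account inflow 89 billion rupees: reserves −89B, deposits −89B.
Currency withdrawal 42 billion rupees: reserves −42B, deposits −42B.
OMO purchase (from banks) 84 billion rupees: reserves +84B, deposits 0.
Asset sale (to non-banks) 26 billion rupees: reserves −26B, deposits −26B.
Discount-window repayment 69 billion rupees: reserves −69B, deposits 0.
Totals: Δreserves = −142B, Δdeposits = −157B.
Δrequired reserves = 20% × −157B = −31.4B.
Δexcess reserves = Δreserves − Δrequired = −142B − (−31.4B) = -110.6 billion.

-110.6 billion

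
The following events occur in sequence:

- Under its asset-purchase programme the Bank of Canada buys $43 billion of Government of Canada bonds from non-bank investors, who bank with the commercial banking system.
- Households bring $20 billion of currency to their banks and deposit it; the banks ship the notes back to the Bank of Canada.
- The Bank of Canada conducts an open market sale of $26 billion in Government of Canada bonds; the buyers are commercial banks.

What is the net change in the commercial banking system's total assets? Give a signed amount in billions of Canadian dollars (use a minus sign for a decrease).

+$63 billion

Bank of Canada balance sheet:
  Assets:      Securities +$17B
  Liabilities: Bank reserves +$37B, Currency in circulation −$20B
Commercial banking system:
  Assets:      Reserves at CB +$37B, Securities +$26B
  Liabilities: Checkable deposits +$63B
Change in total bank assets = +$63 billion.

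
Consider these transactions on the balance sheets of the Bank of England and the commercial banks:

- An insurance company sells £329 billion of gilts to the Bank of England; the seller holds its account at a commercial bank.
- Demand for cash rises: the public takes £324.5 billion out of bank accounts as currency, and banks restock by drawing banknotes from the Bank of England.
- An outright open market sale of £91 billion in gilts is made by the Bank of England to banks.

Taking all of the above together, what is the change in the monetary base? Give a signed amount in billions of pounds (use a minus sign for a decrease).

Bank of England balance sheet:
  Assets:      Securities +£238B
  Liabilities: Bank reserves −£86.5B, Currency in circulation +£324.5B
Monetary base = currency + reserves: +£324.5B + (−£86.5B) = +£238 billion.

+£238 billion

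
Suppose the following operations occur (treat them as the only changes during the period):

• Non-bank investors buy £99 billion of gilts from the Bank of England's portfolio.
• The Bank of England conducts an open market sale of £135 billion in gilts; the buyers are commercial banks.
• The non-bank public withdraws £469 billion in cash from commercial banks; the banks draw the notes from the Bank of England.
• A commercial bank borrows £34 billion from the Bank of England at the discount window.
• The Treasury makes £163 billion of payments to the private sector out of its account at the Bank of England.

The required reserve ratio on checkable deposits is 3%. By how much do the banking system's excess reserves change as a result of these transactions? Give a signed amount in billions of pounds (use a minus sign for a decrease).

-£493.85 billion

Asset sale (to non-banks) £99 billion: reserves −£99B, deposits −£99B.
OMO sale (to banks) £135 billion: reserves −£135B, deposits 0.
Currency withdrawal £469 billion: reserves −£469B, deposits −£469B.
Discount-window loan £34 billion: reserves +£34B, deposits 0.
Government spending £163 billion: reserves +£163B, deposits +£163B.
Totals: Δreserves = −£506B, Δdeposits = −£405B.
Δrequired reserves = 3% × −£405B = −£12.15B.
Δexcess reserves = Δreserves − Δrequired = −£506B − (−£12.15B) = -£493.85 billion.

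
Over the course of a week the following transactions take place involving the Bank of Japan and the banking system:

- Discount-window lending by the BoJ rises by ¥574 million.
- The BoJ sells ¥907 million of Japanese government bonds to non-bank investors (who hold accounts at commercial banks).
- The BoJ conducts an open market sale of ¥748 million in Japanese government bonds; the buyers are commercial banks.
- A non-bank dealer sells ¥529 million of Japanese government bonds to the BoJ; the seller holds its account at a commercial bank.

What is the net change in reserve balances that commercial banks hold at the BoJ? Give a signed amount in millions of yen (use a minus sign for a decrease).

-¥552 million

Discount-window loan ¥574 million: the loan is credited to the bank's reserve account → +¥574M.
Asset sale (to non-banks) ¥907 million: the non-bank buyers' banks settle from reserves → −¥907M.
OMO sale (to banks) ¥748 million: the buying banks pay out of their reserve balances → −¥748M.
Asset purchase (from non-banks) ¥529 million: the BoJ pays by crediting reserve accounts → +¥529M.
Net: 574 − 907 − 748 + 529 = -¥552 million.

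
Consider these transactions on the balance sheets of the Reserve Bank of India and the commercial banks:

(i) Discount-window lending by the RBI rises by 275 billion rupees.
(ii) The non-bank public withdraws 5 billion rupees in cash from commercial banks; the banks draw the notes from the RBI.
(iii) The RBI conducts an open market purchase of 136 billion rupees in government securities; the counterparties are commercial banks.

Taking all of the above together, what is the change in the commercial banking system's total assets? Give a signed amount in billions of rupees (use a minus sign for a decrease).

Discount-window loan 275 billion rupees: bank balance sheets expand → +275B.
Currency withdrawal 5 billion rupees: bank balance sheets shrink → −5B.
OMO purchase (from banks) 136 billion rupees: just an asset swap on bank balance sheets → 0.
Net: 275 − 5 + 0 = +270 billion.

+270 billion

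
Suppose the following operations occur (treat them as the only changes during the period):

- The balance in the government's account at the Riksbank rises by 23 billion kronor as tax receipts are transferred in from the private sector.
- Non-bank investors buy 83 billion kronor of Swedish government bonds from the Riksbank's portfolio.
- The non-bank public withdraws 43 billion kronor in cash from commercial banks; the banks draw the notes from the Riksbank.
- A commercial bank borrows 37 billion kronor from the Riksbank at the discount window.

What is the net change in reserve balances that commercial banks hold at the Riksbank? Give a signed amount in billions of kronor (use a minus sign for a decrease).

-112 billion

Government account inflow 23 billion kronor: funds move from bank reserves into the government account → −23B.
Asset sale (to non-banks) 83 billion kronor: the non-bank buyers' banks settle from reserves → −83B.
Currency withdrawal 43 billion kronor: banks swap reserves for currency → −43B.
Discount-window loan 37 billion kronor: the loan is credited to the bank's reserve account → +37B.
Net: −23 − 83 − 43 + 37 = -112 billion.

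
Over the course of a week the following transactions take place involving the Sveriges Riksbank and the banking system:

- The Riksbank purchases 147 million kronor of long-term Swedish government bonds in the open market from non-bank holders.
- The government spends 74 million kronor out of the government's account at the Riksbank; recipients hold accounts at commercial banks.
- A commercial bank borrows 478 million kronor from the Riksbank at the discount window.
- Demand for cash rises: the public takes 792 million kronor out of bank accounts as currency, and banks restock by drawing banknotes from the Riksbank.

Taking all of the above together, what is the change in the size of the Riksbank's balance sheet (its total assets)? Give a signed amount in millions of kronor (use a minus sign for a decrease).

+625 million

Riksbank balance sheet:
  Assets:      Securities +147M, Loans to banks +478M
  Liabilities: Bank reserves −93M, Currency in circulation +792M, Government deposits −74M
Change in total Riksbank assets = +625 million.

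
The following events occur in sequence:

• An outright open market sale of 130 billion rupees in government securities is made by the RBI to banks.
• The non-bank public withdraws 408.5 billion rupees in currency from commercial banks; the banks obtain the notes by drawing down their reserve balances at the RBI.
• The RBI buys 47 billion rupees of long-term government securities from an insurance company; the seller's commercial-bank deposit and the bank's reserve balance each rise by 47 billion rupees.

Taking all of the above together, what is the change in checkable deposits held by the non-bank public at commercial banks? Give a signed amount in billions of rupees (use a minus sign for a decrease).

OMO sale (to banks) 130 billion rupees: the counterparty is a bank, so public deposits are unchanged → 0.
Currency withdrawal 408.5 billion rupees: non-bank counterparties' bank balances fall → −408.5B.
Asset purchase (from non-banks) 47 billion rupees: non-bank counterparties' bank balances rise → +47B.
Net: 0 − 408.5 + 47 = -361.5 billion.

-361.5 billion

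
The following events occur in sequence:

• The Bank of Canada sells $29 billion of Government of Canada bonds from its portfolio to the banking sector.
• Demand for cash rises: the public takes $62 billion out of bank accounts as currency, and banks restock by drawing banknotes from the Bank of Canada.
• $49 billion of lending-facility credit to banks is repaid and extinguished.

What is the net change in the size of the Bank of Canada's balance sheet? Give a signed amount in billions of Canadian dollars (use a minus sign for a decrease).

Bank of Canada balance sheet:
  Assets:      Securities −$29B, Loans to banks −$49B
  Liabilities: Bank reserves −$140B, Currency in circulation +$62B
Commercial banking system:
  Assets:      Reserves at CB −$140B, Securities +$29B
  Liabilities: Checkable deposits −$62B, Borrowings from CB −$49B
Change in total Bank of Canada assets = -$78 billion.

-$78 billion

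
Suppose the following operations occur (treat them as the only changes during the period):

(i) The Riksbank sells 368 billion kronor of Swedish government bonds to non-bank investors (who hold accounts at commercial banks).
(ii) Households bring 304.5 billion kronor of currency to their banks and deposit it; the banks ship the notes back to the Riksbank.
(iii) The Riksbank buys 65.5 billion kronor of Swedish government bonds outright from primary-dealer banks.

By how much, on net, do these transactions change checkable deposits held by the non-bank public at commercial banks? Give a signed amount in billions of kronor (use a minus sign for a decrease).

Asset sale (to non-banks) 368 billion kronor: non-bank counterparties' bank balances fall → −368B.
Currency deposit 304.5 billion kronor: non-bank counterparties' bank balances rise → +304.5B.
OMO purchase (from banks) 65.5 billion kronor: the counterparty is a bank, so public deposits are unchanged → 0.
Net: −368 + 304.5 + 0 = -63.5 billion.

-63.5 billion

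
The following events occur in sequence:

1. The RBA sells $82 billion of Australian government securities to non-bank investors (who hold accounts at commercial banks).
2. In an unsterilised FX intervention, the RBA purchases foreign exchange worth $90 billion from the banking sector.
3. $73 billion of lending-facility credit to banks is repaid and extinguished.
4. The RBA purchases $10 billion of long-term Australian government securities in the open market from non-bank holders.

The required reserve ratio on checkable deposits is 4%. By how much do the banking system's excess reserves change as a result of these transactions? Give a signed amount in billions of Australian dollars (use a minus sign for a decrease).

Asset sale (to non-banks) $82 billion: reserves −$82B, deposits −$82B.
FX purchase $90 billion: reserves +$90B, deposits 0.
Discount-window repayment $73 billion: reserves −$73B, deposits 0.
Asset purchase (from non-banks) $10 billion: reserves +$10B, deposits +$10B.
Totals: Δreserves = −$55B, Δdeposits = −$72B.
Δrequired reserves = 4% × −$72B = −$2.88B.
Δexcess reserves = Δreserves − Δrequired = −$55B − (−$2.88B) = -$52.12 billion.

-$52.12 billion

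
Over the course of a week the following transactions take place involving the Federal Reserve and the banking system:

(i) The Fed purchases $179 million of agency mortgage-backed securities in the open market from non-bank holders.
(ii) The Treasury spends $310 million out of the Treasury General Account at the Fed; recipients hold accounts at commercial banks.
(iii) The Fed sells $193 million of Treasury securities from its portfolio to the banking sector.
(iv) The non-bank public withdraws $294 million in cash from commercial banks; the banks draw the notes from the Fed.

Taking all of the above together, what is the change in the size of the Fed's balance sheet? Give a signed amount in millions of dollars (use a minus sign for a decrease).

Asset purchase (from non-banks) $179 million: a Fed asset is acquired → +$179M.
Government spending $310 million: only the composition of liabilities changes → 0.
OMO sale (to banks) $193 million: a Fed asset is shed → −$193M.
Currency withdrawal $294 million: only the composition of liabilities changes → 0.
Net: 179 + 0 − 193 + 0 = -$14 million.

-$14 million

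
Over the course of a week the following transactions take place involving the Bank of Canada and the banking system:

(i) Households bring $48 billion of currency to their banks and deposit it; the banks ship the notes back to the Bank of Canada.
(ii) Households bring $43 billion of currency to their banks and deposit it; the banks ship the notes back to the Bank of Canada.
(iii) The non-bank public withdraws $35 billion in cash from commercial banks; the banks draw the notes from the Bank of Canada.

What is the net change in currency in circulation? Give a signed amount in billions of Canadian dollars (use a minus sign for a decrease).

-$56 billion

Currency deposit $48 billion: notes return to the central bank → −$48B.
Currency deposit $43 billion: notes return to the central bank → −$43B.
Currency withdrawal $35 billion: notes leave the central bank → +$35B.
Net: −48 − 43 + 35 = -$56 billion.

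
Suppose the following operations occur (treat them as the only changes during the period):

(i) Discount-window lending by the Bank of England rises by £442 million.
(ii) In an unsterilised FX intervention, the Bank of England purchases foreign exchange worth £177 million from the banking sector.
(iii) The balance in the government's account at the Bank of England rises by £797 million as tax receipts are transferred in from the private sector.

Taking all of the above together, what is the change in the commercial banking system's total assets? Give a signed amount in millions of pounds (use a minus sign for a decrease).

Bank of England balance sheet:
  Assets:      Loans to banks +£442M, Foreign assets +£177M
  Liabilities: Bank reserves −£178M, Government deposits +£797M
Commercial banking system:
  Assets:      Reserves at CB −£178M, Foreign assets −£177M
  Liabilities: Checkable deposits −£797M, Borrowings from CB +£442M
Change in total bank assets = -£355 million.

-£355 million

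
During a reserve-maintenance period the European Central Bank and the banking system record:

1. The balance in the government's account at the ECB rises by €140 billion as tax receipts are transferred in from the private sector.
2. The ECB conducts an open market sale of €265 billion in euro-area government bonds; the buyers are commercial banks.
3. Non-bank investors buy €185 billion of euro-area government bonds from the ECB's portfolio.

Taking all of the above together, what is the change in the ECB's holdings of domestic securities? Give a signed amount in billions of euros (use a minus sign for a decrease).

-€450 billion

Government account inflow €140 billion: the ECB's securities portfolio is untouched → 0.
OMO sale (to banks) €265 billion: securities removed from the ECB's portfolio → −€265B.
Asset sale (to non-banks) €185 billion: securities removed from the ECB's portfolio → −€185B.
Net: 0 − 265 − 185 = -€450 billion.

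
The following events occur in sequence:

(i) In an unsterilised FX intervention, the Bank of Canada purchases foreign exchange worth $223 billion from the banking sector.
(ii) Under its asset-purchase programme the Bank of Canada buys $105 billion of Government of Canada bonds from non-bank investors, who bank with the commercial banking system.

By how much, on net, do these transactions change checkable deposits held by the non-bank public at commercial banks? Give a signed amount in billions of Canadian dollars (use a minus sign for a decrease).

FX purchase $223 billion: the counterparty is a bank, so public deposits are unchanged → 0.
Asset purchase (from non-banks) $105 billion: non-bank counterparties' bank balances rise → +$105B.
Net: 0 + 105 = +$105 billion.

+$105 billion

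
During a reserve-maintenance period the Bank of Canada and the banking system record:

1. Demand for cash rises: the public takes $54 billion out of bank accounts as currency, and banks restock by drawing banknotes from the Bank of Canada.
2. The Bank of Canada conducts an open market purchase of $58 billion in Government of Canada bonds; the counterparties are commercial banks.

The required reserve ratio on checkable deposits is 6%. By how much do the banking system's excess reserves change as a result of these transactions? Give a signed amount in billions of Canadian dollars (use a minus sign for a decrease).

Currency withdrawal $54 billion: reserves −$54B, deposits −$54B.
OMO purchase (from banks) $58 billion: reserves +$58B, deposits 0.
Totals: Δreserves = +$4B, Δdeposits = −$54B.
Δrequired reserves = 6% × −$54B = −$3.24B.
Δexcess reserves = Δreserves − Δrequired = +$4B − (−$3.24B) = +$7.24 billion.

+$7.24 billion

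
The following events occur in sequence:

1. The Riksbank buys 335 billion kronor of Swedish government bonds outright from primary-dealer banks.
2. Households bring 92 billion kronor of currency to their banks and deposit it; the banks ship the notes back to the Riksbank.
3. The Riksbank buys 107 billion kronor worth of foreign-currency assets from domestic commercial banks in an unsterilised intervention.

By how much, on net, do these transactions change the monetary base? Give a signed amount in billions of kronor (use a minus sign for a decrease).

+442 billion

OMO purchase (from banks) 335 billion kronor: Riksbank balance sheet expands → +335B.
Currency deposit 92 billion kronor: just a shift between currency and reserves — both are base money → 0.
FX purchase 107 billion kronor: Riksbank balance sheet expands → +107B.
Net: 335 + 0 + 107 = +442 billion.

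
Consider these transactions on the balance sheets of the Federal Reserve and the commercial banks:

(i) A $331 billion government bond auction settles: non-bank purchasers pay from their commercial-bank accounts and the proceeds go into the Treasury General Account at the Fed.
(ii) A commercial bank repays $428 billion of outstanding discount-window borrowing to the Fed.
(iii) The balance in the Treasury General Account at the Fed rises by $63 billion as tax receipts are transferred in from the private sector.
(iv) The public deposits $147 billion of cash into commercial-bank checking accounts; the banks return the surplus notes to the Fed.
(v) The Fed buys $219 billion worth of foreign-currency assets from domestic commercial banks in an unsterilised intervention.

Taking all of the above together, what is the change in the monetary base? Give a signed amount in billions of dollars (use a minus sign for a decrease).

-$603 billion

Fed balance sheet:
  Assets:      Loans to banks −$428B, Foreign assets +$219B
  Liabilities: Bank reserves −$456B, Currency in circulation −$147B, Government deposits +$394B
Monetary base = currency + reserves: −$147B + (−$456B) = -$603 billion.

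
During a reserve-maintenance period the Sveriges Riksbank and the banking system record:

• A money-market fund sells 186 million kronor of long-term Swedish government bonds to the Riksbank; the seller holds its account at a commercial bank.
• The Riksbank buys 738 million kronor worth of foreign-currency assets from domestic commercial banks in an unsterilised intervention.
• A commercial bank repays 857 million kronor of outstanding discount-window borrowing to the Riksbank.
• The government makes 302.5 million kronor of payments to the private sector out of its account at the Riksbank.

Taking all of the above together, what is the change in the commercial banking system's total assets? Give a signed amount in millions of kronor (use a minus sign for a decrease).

Asset purchase (from non-banks) 186 million kronor: bank balance sheets expand → +186M.
FX purchase 738 million kronor: just an asset swap on bank balance sheets → 0.
Discount-window repayment 857 million kronor: bank balance sheets shrink → −857M.
Government spending 302.5 million kronor: bank balance sheets expand → +302.5M.
Net: 186 + 0 − 857 + 302.5 = -368.5 million.

-368.5 million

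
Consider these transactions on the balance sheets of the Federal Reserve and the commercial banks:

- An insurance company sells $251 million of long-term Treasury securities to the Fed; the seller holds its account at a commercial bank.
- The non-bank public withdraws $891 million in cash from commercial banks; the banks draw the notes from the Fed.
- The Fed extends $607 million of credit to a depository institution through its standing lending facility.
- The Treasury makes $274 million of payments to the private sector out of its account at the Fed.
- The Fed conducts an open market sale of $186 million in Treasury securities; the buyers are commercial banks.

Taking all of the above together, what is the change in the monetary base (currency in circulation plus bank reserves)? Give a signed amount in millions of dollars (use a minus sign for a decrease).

Asset purchase (from non-banks) $251 million: Fed balance sheet expands → +$251M.
Currency withdrawal $891 million: just a shift between currency and reserves — both are base money → 0.
Discount-window loan $607 million: Fed balance sheet expands → +$607M.
Government spending $274 million: a non-base liability converts back to reserves → +$274M.
OMO sale (to banks) $186 million: Fed balance sheet contracts → −$186M.
Net: 251 + 0 + 607 + 274 − 186 = +$946 million.

+$946 million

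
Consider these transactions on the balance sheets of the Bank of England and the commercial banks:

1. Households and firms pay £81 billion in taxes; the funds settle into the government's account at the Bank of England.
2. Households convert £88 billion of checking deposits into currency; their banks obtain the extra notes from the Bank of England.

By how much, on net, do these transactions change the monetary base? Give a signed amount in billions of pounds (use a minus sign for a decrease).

-£81 billion

Government account inflow £81 billion: reserves shift to a non-base liability → −£81B.
Currency withdrawal £88 billion: just a shift between currency and reserves — both are base money → 0.
Net: −81 + 0 = -£81 billion.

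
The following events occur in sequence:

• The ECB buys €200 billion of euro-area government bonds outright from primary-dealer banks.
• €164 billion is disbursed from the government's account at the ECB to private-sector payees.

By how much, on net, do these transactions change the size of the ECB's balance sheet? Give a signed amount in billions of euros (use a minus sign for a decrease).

+€200 billion

OMO purchase (from banks) €200 billion: an ECB asset is acquired → +€200B.
Government spending €164 billion: only the composition of liabilities changes → 0.
Net: 200 + 0 = +€200 billion.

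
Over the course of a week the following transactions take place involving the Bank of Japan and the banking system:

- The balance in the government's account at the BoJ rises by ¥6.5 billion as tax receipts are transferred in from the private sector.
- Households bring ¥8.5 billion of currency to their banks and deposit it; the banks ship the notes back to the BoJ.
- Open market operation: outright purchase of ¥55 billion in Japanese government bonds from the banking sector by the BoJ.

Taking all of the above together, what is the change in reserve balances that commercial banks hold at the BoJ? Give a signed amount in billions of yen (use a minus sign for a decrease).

+¥57 billion

BoJ balance sheet:
  Assets:      Securities +¥55B
  Liabilities: Bank reserves +¥57B, Currency in circulation −¥8.5B, Government deposits +¥6.5B
Commercial banking system:
  Assets:      Reserves at CB +¥57B, Securities −¥55B
  Liabilities: Checkable deposits +¥2B
So the change in reserve balances that commercial banks hold at the BoJ is +¥57 billion.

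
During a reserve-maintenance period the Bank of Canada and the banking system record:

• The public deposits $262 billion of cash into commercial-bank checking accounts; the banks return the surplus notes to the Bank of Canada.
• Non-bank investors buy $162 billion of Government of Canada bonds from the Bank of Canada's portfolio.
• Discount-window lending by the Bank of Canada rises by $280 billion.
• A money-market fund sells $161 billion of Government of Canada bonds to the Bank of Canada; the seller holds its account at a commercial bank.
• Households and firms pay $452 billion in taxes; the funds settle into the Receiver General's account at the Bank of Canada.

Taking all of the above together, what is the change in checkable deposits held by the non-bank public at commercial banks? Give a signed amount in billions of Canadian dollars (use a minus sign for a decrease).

Currency deposit $262 billion: non-bank counterparties' bank balances rise → +$262B.
Asset sale (to non-banks) $162 billion: non-bank counterparties' bank balances fall → −$162B.
Discount-window loan $280 billion: the counterparty is a bank, so public deposits are unchanged → 0.
Asset purchase (from non-banks) $161 billion: non-bank counterparties' bank balances rise → +$161B.
Government account inflow $452 billion: non-bank counterparties' bank balances fall → −$452B.
Net: 262 − 162 + 0 + 161 − 452 = -$191 billion.

-$191 billion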